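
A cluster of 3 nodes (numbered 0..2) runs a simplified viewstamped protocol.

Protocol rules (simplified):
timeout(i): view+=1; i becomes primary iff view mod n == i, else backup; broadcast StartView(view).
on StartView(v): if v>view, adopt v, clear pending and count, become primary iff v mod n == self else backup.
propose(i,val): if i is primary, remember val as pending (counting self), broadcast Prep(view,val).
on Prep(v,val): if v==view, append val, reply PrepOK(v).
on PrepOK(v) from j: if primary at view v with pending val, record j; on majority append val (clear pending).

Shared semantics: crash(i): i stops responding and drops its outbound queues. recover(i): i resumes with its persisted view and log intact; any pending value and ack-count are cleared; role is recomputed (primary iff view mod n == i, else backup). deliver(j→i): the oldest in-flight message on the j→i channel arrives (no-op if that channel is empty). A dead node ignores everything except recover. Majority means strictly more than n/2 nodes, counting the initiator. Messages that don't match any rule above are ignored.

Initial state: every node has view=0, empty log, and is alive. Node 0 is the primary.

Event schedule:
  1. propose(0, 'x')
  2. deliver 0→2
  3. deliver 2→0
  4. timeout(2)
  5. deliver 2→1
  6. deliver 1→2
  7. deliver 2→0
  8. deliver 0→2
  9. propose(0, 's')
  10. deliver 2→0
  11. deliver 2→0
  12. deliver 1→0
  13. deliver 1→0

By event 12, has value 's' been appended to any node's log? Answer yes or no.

1. propose(0,'x'):  nop
2. deliver 0→2:  <2:back v0 x>
3. deliver 2→0:  <0:prim v0 x>
4. timeout(2):  <2:back v1 x>
5. deliver 2→1:  <1:prim v1 ->
6. deliver 1→2:  nop
7. deliver 2→0:  <0:back v1 x>
8. deliver 0→2:  nop
9. propose(0,'s'):  nop
10. deliver 2→0:  nop
11. deliver 2→0:  nop
12. deliver 1→0:  nop

no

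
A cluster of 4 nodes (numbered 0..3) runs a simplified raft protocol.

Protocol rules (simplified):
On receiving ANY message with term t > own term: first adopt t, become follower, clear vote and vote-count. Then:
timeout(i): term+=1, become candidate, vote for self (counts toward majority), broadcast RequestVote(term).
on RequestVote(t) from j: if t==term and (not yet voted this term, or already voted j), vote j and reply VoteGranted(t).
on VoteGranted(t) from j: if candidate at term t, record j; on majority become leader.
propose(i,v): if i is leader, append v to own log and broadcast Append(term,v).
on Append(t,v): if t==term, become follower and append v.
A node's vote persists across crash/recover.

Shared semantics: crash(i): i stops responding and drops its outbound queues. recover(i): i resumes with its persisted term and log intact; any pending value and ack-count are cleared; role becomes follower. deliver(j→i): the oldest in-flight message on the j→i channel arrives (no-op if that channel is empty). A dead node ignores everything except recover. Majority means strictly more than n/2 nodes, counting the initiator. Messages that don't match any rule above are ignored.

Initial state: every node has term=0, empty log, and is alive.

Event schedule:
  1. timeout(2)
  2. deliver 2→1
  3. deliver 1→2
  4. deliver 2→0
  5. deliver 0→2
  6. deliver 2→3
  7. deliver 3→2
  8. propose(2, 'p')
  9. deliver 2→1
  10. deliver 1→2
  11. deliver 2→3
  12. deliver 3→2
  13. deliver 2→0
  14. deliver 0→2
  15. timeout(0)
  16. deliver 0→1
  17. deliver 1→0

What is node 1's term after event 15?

step 1 timeout(2): 2={cand,t=1,log=-}
step 2 deliver 2→1: 1={foll,t=1,log=-}
step 3 deliver 1→2: —
step 4 deliver 2→0: 0={foll,t=1,log=-}
step 5 deliver 0→2: 2={lead,t=1,log=-}
step 6 deliver 2→3: 3={foll,t=1,log=-}
step 7 deliver 3→2: —
step 8 propose(2,'p'): 2={lead,t=1,log=p}
step 9 deliver 2→1: 1={foll,t=1,log=p}
step 10 deliver 1→2: —
step 11 deliver 2→3: 3={foll,t=1,log=p}
step 12 deliver 3→2: —
step 13 deliver 2→0: 0={foll,t=1,log=p}
step 14 deliver 0→2: —
step 15 timeout(0): 0={cand,t=2,log=p}

1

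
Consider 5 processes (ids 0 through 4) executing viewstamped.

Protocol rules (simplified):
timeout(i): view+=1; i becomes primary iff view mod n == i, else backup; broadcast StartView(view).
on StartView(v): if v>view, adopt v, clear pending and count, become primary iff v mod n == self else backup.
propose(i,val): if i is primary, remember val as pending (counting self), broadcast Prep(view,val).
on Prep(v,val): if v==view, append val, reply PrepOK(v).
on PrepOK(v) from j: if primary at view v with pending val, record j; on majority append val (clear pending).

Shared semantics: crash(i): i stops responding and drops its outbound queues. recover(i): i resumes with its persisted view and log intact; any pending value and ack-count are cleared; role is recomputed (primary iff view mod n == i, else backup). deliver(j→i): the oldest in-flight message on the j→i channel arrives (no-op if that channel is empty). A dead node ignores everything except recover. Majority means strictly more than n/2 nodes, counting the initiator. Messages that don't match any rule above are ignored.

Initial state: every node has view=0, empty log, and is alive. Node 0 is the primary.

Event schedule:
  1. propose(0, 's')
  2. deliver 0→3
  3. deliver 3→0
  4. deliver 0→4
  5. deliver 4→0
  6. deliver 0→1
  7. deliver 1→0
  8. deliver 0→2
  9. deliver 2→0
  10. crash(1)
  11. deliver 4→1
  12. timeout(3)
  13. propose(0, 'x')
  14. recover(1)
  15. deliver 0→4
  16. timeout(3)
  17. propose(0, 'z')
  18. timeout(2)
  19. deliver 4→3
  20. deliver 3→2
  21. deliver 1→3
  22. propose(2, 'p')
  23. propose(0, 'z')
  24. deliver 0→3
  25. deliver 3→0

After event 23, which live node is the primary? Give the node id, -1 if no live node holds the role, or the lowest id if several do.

after 1 — propose(0,'s'): ·
after 2 — deliver 0→3: n3:back/v0/[s]
after 3 — deliver 3→0: ·
after 4 — deliver 0→4: n4:back/v0/[s]
after 5 — deliver 4→0: n0:prim/v0/[s]
after 6 — deliver 0→1: n1:back/v0/[s]
after 7 — deliver 1→0: ·
after 8 — deliver 0→2: n2:back/v0/[s]
after 9 — deliver 2→0: ·
after 10 — crash(1): n1:✗back/v0/[s]
after 11 — deliver 4→1: ·
after 12 — timeout(3): n3:back/v1/[s]
after 13 — propose(0,'x'): ·
after 14 — recover(1): n1:back/v0/[s]
after 15 — deliver 0→4: n4:back/v0/[s,x]
after 16 — timeout(3): n3:back/v2/[s]
after 17 — propose(0,'z'): ·
after 18 — timeout(2): n2:back/v1/[s]
after 19 — deliver 4→3: ·
after 20 — deliver 3→2: ·
after 21 — deliver 1→3: ·
after 22 — propose(2,'p'): ·
after 23 — propose(0,'z'): ·

0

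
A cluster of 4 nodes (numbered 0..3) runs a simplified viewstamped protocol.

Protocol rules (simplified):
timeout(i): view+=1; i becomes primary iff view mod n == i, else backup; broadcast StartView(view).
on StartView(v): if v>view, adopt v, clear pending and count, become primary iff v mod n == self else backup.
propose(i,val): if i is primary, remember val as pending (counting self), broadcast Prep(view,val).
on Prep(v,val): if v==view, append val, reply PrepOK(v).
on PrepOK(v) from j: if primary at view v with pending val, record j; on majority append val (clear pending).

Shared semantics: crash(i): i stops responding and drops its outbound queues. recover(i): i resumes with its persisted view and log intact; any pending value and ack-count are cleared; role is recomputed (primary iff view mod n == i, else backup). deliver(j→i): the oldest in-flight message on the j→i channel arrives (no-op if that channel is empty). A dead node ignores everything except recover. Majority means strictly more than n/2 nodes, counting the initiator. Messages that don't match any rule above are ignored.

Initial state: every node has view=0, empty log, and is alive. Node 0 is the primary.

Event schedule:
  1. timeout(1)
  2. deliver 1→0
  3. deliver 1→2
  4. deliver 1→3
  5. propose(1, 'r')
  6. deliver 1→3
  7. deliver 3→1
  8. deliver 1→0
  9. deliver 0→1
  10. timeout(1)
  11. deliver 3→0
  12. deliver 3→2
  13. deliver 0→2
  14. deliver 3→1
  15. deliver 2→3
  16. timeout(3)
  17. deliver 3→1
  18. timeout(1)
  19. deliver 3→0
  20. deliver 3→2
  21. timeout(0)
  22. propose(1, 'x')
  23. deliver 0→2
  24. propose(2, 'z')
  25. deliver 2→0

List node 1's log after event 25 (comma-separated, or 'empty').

after 1 — timeout(1): n1:prim/v1/[-]
after 2 — deliver 1→0: n0:back/v1/[-]
after 3 — deliver 1→2: n2:back/v1/[-]
after 4 — deliver 1→3: n3:back/v1/[-]
after 5 — propose(1,'r'): ·
after 6 — deliver 1→3: n3:back/v1/[r]
after 7 — deliver 3→1: ·
after 8 — deliver 1→0: n0:back/v1/[r]
after 9 — deliver 0→1: n1:prim/v1/[r]
after 10 — timeout(1): n1:back/v2/[r]
after 11 — deliver 3→0: ·
after 12 — deliver 3→2: ·
after 13 — deliver 0→2: ·
after 14 — deliver 3→1: ·
after 15 — deliver 2→3: ·
after 16 — timeout(3): n3:back/v2/[r]
after 17 — deliver 3→1: ·
after 18 — timeout(1): n1:back/v3/[r]
after 19 — deliver 3→0: n0:back/v2/[r]
after 20 — deliver 3→2: n2:prim/v2/[-]
after 21 — timeout(0): n0:back/v3/[r]
after 22 — propose(1,'x'): ·
after 23 — deliver 0→2: n2:back/v3/[-]
after 24 — propose(2,'z'): ·
after 25 — deliver 2→0: ·

r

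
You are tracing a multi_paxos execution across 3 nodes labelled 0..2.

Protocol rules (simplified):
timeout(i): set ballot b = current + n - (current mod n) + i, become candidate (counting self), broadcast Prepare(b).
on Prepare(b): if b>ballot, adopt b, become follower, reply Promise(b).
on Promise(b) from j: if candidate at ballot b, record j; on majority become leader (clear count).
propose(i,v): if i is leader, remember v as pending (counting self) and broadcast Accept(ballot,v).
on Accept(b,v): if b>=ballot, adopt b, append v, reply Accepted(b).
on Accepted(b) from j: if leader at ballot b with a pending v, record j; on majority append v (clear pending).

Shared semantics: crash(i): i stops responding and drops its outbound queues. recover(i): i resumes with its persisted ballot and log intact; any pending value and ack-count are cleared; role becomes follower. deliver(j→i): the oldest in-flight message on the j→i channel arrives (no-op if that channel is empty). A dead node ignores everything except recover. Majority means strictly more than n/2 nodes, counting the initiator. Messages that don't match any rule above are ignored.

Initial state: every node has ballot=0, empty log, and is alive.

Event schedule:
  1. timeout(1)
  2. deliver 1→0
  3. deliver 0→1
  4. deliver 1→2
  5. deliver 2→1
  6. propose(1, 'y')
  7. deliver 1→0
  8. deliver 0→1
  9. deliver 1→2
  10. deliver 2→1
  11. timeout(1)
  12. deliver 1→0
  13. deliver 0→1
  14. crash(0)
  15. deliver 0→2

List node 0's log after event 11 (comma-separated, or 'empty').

y

after 1 — timeout(1): n1:cand/b4/[-]
after 2 — deliver 1→0: n0:foll/b4/[-]
after 3 — deliver 0→1: n1:lead/b4/[-]
after 4 — deliver 1→2: n2:foll/b4/[-]
after 5 — deliver 2→1: ·
after 6 — propose(1,'y'): ·
after 7 — deliver 1→0: n0:foll/b4/[y]
after 8 — deliver 0→1: n1:lead/b4/[y]
after 9 — deliver 1→2: n2:foll/b4/[y]
after 10 — deliver 2→1: ·
after 11 — timeout(1): n1:cand/b7/[y]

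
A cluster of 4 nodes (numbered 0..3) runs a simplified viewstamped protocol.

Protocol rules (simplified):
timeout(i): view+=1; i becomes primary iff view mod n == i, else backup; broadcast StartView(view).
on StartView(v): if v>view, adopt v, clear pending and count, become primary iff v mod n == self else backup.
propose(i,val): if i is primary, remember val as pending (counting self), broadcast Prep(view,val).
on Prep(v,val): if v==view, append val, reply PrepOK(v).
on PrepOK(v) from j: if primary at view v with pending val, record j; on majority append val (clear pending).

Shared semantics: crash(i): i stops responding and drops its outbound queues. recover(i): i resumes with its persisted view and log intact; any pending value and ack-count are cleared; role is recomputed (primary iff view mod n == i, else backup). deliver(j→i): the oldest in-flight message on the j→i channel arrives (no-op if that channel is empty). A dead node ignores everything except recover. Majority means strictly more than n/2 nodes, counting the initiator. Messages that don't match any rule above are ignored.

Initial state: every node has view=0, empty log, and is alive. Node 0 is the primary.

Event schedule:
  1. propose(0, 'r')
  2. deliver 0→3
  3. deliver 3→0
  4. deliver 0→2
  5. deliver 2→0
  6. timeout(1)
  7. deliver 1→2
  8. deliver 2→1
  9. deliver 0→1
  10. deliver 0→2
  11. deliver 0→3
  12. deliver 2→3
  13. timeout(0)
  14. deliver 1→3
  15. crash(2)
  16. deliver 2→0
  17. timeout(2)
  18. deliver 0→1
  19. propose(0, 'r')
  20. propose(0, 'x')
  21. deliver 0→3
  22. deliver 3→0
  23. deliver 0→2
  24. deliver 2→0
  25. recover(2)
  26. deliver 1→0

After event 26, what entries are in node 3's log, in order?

after 1 — propose(0,'r'): ·
after 2 — deliver 0→3: n3:back/v0/[r]
after 3 — deliver 3→0: ·
after 4 — deliver 0→2: n2:back/v0/[r]
after 5 — deliver 2→0: n0:prim/v0/[r]
after 6 — timeout(1): n1:prim/v1/[-]
after 7 — deliver 1→2: n2:back/v1/[r]
after 8 — deliver 2→1: ·
after 9 — deliver 0→1: ·
after 10 — deliver 0→2: ·
after 11 — deliver 0→3: ·
after 12 — deliver 2→3: ·
after 13 — timeout(0): n0:back/v1/[r]
after 14 — deliver 1→3: n3:back/v1/[r]
after 15 — crash(2): n2:✗back/v1/[r]
after 16 — deliver 2→0: ·
after 17 — timeout(2): ·
after 18 — deliver 0→1: ·
after 19 — propose(0,'r'): ·
after 20 — propose(0,'x'): ·
after 21 — deliver 0→3: ·
after 22 — deliver 3→0: ·
after 23 — deliver 0→2: ·
after 24 — deliver 2→0: ·
after 25 — recover(2): n2:back/v1/[r]
after 26 — deliver 1→0: ·

r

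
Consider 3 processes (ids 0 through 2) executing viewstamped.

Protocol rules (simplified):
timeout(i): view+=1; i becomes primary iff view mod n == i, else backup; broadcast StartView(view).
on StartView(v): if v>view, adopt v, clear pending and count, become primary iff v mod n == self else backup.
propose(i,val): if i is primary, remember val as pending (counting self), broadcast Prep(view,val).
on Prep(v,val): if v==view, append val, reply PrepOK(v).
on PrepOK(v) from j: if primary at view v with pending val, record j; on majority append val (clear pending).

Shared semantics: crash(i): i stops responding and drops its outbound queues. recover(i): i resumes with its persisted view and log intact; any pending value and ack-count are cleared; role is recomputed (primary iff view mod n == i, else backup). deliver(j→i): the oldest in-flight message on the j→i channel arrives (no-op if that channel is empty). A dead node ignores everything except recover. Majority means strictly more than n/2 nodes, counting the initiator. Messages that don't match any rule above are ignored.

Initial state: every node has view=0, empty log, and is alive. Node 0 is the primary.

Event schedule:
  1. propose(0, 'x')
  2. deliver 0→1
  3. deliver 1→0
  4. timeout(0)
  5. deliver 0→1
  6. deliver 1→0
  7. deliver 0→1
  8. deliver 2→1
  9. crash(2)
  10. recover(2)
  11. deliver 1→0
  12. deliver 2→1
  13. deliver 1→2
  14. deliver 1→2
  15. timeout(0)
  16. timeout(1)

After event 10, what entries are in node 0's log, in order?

1. propose(0,'x'):  nop
2. deliver 0→1:  <1:back v0 x>
3. deliver 1→0:  <0:prim v0 x>
4. timeout(0):  <0:back v1 x>
5. deliver 0→1:  <1:prim v1 x>
6. deliver 1→0:  nop
7. deliver 0→1:  nop
8. deliver 2→1:  nop
9. crash(2):  <2:✗back v0 ->
10. recover(2):  <2:back v0 ->

x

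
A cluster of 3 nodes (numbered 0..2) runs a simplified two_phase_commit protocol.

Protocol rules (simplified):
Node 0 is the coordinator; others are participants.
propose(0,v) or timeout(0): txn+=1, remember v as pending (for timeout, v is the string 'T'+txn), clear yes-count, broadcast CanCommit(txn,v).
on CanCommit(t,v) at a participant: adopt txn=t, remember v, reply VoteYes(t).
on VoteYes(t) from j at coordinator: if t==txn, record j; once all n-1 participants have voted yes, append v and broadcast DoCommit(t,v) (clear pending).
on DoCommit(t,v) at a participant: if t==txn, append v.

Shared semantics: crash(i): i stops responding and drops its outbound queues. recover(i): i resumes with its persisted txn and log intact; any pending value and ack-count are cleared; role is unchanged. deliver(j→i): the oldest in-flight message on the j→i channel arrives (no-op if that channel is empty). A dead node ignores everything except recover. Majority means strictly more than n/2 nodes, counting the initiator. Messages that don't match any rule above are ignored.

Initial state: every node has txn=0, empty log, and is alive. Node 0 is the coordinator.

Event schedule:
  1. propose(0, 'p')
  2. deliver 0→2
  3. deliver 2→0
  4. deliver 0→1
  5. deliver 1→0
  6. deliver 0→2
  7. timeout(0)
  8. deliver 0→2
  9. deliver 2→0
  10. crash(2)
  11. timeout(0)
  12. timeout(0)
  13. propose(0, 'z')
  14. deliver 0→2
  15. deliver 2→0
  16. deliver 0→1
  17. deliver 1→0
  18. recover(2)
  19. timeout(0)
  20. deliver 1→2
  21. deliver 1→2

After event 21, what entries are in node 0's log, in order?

[1] propose(0,'p') → N0(coor t1 [-])
[2] deliver 0→2 → N2(part t1 [-])
[3] deliver 2→0 → ∅
[4] deliver 0→1 → N1(part t1 [-])
[5] deliver 1→0 → N0(coor t1 [p])
[6] deliver 0→2 → N2(part t1 [p])
[7] timeout(0) → N0(coor t2 [p])
[8] deliver 0→2 → N2(part t2 [p])
[9] deliver 2→0 → ∅
[10] crash(2) → N2(✗part t2 [p])
[11] timeout(0) → N0(coor t3 [p])
[12] timeout(0) → N0(coor t4 [p])
[13] propose(0,'z') → N0(coor t5 [p])
[14] deliver 0→2 → ∅
[15] deliver 2→0 → ∅
[16] deliver 0→1 → N1(part t1 [p])
[17] deliver 1→0 → ∅
[18] recover(2) → N2(part t2 [p])
[19] timeout(0) → N0(coor t6 [p])
[20] deliver 1→2 → ∅
[21] deliver 1→2 → ∅

p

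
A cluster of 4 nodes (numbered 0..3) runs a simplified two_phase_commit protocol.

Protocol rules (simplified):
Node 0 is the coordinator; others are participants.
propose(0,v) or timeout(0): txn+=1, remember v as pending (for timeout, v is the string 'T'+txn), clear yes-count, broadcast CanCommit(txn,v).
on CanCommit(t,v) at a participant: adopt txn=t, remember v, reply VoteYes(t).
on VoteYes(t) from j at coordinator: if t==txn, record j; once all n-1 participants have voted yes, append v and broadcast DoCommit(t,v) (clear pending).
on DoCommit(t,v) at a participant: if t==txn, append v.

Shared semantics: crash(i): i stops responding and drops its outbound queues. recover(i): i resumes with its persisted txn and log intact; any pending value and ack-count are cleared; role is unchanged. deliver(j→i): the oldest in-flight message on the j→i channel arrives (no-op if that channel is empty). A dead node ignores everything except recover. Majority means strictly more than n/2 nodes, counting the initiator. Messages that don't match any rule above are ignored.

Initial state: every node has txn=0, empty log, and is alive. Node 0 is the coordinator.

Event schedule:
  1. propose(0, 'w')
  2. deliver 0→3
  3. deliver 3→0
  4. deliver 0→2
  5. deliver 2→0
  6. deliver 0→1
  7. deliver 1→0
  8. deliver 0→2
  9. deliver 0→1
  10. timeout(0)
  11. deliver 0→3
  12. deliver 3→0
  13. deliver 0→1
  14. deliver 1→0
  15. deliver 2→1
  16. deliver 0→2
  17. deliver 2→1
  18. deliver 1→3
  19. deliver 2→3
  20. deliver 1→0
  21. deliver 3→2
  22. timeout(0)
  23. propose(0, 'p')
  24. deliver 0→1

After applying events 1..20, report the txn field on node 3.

1

1. propose(0,'w'):  <0:coor t1 ->
2. deliver 0→3:  <3:part t1 ->
3. deliver 3→0:  nop
4. deliver 0→2:  <2:part t1 ->
5. deliver 2→0:  nop
6. deliver 0→1:  <1:part t1 ->
7. deliver 1→0:  <0:coor t1 w>
8. deliver 0→2:  <2:part t1 w>
9. deliver 0→1:  <1:part t1 w>
10. timeout(0):  <0:coor t2 w>
11. deliver 0→3:  <3:part t1 w>
12. deliver 3→0:  nop
13. deliver 0→1:  <1:part t2 w>
14. deliver 1→0:  nop
15. deliver 2→1:  nop
16. deliver 0→2:  <2:part t2 w>
17. deliver 2→1:  nop
18. deliver 1→3:  nop
19. deliver 2→3:  nop
20. deliver 1→0:  nop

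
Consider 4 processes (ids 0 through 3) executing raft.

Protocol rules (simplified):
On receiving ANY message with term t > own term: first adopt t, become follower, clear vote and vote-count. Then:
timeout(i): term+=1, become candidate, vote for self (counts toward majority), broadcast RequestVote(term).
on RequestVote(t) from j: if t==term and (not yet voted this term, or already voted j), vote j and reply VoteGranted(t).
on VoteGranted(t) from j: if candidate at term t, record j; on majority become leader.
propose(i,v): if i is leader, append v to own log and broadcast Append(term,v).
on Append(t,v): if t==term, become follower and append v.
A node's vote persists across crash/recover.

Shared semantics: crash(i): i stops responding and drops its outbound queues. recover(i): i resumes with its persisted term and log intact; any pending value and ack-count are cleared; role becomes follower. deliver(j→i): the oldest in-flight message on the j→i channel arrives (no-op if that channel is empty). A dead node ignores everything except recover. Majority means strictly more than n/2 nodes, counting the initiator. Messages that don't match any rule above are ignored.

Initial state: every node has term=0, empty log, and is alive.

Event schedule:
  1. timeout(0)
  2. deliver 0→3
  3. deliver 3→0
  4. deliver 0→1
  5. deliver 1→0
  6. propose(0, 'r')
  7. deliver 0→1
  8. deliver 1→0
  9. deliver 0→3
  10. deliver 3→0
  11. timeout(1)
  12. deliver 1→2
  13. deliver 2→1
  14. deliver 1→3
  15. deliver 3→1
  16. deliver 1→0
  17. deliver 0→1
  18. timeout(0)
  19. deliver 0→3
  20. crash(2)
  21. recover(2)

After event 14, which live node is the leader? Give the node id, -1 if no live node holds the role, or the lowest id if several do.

0

after 1 — timeout(0): n0:cand/t1/[-]
after 2 — deliver 0→3: n3:foll/t1/[-]
after 3 — deliver 3→0: ·
after 4 — deliver 0→1: n1:foll/t1/[-]
after 5 — deliver 1→0: n0:lead/t1/[-]
after 6 — propose(0,'r'): n0:lead/t1/[r]
after 7 — deliver 0→1: n1:foll/t1/[r]
after 8 — deliver 1→0: ·
after 9 — deliver 0→3: n3:foll/t1/[r]
after 10 — deliver 3→0: ·
after 11 — timeout(1): n1:cand/t2/[r]
after 12 — deliver 1→2: n2:foll/t2/[-]
after 13 — deliver 2→1: ·
after 14 — deliver 1→3: n3:foll/t2/[r]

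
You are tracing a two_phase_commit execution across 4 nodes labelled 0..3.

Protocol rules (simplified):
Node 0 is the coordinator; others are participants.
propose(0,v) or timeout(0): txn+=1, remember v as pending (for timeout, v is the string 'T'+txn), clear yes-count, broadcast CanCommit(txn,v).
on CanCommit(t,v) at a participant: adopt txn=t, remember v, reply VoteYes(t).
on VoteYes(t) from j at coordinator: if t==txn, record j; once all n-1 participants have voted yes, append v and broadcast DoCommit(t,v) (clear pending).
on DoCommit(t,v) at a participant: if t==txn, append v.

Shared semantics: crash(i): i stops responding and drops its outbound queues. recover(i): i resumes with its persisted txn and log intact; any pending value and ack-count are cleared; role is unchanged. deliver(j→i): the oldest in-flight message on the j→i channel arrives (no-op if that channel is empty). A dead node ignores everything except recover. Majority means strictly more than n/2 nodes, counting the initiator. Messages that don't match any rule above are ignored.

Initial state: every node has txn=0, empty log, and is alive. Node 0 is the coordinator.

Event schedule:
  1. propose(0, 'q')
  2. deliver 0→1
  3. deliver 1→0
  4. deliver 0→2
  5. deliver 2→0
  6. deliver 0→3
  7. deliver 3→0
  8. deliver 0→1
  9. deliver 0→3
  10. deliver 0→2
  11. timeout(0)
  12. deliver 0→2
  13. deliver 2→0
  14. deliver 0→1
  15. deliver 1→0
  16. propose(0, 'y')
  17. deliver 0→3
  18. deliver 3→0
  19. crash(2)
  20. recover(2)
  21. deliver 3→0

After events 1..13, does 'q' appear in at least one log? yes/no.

step 1 propose(0,'q'): 0={coor,t=1,log=-}
step 2 deliver 0→1: 1={part,t=1,log=-}
step 3 deliver 1→0: —
step 4 deliver 0→2: 2={part,t=1,log=-}
step 5 deliver 2→0: —
step 6 deliver 0→3: 3={part,t=1,log=-}
step 7 deliver 3→0: 0={coor,t=1,log=q}
step 8 deliver 0→1: 1={part,t=1,log=q}
step 9 deliver 0→3: 3={part,t=1,log=q}
step 10 deliver 0→2: 2={part,t=1,log=q}
step 11 timeout(0): 0={coor,t=2,log=q}
step 12 deliver 0→2: 2={part,t=2,log=q}
step 13 deliver 2→0: —

yes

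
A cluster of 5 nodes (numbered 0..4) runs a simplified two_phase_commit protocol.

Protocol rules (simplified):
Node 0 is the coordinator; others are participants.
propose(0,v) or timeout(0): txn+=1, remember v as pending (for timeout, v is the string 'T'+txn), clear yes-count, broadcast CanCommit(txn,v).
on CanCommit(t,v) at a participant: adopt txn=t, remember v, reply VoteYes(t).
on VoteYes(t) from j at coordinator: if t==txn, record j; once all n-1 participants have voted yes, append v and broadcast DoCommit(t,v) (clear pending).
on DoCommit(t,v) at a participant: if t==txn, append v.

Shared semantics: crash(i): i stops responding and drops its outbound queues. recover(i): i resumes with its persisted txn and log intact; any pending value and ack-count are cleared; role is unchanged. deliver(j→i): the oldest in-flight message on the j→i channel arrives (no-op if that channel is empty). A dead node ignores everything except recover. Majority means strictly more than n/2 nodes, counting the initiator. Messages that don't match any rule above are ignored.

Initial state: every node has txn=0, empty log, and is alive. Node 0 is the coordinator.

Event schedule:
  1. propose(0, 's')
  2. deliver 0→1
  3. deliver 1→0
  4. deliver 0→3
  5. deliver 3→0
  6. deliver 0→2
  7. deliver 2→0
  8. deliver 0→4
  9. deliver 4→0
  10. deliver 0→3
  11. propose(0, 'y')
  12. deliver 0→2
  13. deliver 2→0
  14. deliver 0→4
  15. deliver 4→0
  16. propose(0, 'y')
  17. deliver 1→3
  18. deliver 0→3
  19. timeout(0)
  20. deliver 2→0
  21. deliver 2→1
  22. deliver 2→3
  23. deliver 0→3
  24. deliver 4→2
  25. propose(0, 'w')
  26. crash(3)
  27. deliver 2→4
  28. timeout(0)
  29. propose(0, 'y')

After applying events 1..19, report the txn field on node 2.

1

[1] propose(0,'s') → N0(coor t1 [-])
[2] deliver 0→1 → N1(part t1 [-])
[3] deliver 1→0 → ∅
[4] deliver 0→3 → N3(part t1 [-])
[5] deliver 3→0 → ∅
[6] deliver 0→2 → N2(part t1 [-])
[7] deliver 2→0 → ∅
[8] deliver 0→4 → N4(part t1 [-])
[9] deliver 4→0 → N0(coor t1 [s])
[10] deliver 0→3 → N3(part t1 [s])
[11] propose(0,'y') → N0(coor t2 [s])
[12] deliver 0→2 → N2(part t1 [s])
[13] deliver 2→0 → ∅
[14] deliver 0→4 → N4(part t1 [s])
[15] deliver 4→0 → ∅
[16] propose(0,'y') → N0(coor t3 [s])
[17] deliver 1→3 → ∅
[18] deliver 0→3 → N3(part t2 [s])
[19] timeout(0) → N0(coor t4 [s])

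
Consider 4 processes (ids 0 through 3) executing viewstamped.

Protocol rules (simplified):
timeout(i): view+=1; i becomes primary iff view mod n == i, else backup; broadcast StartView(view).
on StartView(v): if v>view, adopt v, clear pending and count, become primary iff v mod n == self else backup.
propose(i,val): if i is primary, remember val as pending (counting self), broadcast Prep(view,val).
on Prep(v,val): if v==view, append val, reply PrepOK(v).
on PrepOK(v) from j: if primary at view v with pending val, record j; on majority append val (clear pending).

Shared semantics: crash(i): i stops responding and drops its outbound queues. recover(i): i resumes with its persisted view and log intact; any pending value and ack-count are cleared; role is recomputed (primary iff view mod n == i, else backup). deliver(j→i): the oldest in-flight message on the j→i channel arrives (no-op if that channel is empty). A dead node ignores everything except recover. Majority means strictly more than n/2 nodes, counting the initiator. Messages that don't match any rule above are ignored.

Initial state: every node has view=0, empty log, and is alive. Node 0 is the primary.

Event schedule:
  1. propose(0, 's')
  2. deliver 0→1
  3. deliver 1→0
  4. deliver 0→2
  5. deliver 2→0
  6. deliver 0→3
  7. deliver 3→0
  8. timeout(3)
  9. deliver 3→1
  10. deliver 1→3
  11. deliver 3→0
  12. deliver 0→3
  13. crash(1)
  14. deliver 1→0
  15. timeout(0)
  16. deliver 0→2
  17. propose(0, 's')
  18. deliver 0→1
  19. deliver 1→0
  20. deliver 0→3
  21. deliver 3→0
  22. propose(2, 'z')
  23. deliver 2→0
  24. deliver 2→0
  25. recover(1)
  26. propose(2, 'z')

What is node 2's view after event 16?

after 1 — propose(0,'s'): ·
after 2 — deliver 0→1: n1:back/v0/[s]
after 3 — deliver 1→0: ·
after 4 — deliver 0→2: n2:back/v0/[s]
after 5 — deliver 2→0: n0:prim/v0/[s]
after 6 — deliver 0→3: n3:back/v0/[s]
after 7 — deliver 3→0: ·
after 8 — timeout(3): n3:back/v1/[s]
after 9 — deliver 3→1: n1:prim/v1/[s]
after 10 — deliver 1→3: ·
after 11 — deliver 3→0: n0:back/v1/[s]
after 12 — deliver 0→3: ·
after 13 — crash(1): n1:✗prim/v1/[s]
after 14 — deliver 1→0: ·
after 15 — timeout(0): n0:back/v2/[s]
after 16 — deliver 0→2: n2:prim/v2/[s]

2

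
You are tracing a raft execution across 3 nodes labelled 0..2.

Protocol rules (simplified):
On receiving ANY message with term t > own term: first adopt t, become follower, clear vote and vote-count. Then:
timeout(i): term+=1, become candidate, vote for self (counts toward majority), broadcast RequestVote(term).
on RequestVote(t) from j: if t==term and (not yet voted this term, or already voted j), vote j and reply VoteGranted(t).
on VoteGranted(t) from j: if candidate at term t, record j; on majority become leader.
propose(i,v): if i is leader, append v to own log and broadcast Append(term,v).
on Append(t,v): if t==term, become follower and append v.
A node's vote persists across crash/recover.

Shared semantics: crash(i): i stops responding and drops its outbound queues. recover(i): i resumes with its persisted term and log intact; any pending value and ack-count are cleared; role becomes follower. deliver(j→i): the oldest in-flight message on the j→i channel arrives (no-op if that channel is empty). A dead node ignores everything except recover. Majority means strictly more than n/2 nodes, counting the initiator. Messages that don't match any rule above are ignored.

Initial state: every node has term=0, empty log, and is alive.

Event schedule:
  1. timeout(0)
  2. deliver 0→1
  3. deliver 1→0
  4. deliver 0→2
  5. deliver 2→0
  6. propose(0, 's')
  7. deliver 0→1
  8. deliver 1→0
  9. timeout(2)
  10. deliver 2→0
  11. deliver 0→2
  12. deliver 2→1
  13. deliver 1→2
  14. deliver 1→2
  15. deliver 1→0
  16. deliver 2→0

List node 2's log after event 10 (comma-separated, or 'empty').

after 1 — timeout(0): n0:cand/t1/[-]
after 2 — deliver 0→1: n1:foll/t1/[-]
after 3 — deliver 1→0: n0:lead/t1/[-]
after 4 — deliver 0→2: n2:foll/t1/[-]
after 5 — deliver 2→0: ·
after 6 — propose(0,'s'): n0:lead/t1/[s]
after 7 — deliver 0→1: n1:foll/t1/[s]
after 8 — deliver 1→0: ·
after 9 — timeout(2): n2:cand/t2/[-]
after 10 — deliver 2→0: n0:foll/t2/[s]

empty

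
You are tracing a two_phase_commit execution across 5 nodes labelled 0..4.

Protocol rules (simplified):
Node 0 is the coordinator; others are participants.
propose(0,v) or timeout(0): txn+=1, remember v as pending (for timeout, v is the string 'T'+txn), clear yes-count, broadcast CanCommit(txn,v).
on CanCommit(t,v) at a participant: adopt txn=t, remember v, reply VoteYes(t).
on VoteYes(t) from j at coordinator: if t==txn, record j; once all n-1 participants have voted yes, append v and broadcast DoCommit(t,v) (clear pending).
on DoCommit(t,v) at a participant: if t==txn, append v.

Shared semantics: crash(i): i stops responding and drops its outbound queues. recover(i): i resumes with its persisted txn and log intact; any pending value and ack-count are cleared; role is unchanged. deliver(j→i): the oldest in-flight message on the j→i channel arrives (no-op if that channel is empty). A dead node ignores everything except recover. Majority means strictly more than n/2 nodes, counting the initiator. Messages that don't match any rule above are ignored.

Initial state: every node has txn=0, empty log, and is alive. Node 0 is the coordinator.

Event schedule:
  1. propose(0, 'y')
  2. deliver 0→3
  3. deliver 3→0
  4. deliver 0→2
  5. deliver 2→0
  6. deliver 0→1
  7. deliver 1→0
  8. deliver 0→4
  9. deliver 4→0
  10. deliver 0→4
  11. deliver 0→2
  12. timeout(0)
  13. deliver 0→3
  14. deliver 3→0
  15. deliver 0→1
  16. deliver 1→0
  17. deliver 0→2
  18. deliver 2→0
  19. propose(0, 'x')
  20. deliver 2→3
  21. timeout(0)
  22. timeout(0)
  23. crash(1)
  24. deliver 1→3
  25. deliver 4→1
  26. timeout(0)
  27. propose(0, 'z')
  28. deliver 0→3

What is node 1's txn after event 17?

1

step 1 propose(0,'y'): 0={coor,t=1,log=-}
step 2 deliver 0→3: 3={part,t=1,log=-}
step 3 deliver 3→0: —
step 4 deliver 0→2: 2={part,t=1,log=-}
step 5 deliver 2→0: —
step 6 deliver 0→1: 1={part,t=1,log=-}
step 7 deliver 1→0: —
step 8 deliver 0→4: 4={part,t=1,log=-}
step 9 deliver 4→0: 0={coor,t=1,log=y}
step 10 deliver 0→4: 4={part,t=1,log=y}
step 11 deliver 0→2: 2={part,t=1,log=y}
step 12 timeout(0): 0={coor,t=2,log=y}
step 13 deliver 0→3: 3={part,t=1,log=y}
step 14 deliver 3→0: —
step 15 deliver 0→1: 1={part,t=1,log=y}
step 16 deliver 1→0: —
step 17 deliver 0→2: 2={part,t=2,log=y}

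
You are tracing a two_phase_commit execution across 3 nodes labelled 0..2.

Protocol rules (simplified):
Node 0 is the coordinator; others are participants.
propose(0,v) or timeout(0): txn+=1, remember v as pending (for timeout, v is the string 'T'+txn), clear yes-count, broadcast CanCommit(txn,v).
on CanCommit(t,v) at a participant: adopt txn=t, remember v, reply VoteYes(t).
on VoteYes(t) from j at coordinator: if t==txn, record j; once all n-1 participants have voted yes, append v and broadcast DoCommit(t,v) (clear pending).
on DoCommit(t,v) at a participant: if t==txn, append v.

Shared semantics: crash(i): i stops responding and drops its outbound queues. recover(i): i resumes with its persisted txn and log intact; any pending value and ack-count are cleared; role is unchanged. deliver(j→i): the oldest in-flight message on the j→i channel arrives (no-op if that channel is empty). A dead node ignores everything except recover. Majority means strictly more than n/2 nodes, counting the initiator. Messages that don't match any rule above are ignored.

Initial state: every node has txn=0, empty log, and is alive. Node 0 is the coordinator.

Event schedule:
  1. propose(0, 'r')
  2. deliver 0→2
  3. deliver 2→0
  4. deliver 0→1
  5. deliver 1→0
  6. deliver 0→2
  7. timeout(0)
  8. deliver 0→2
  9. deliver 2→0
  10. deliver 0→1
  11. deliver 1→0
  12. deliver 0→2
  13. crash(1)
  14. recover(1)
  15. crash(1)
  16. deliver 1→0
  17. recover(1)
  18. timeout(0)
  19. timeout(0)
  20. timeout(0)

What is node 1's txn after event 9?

1

e1 propose(0,'r'): 0[coor,t=1,-]
e2 deliver 0→2: 2[part,t=1,-]
e3 deliver 2→0: ·
e4 deliver 0→1: 1[part,t=1,-]
e5 deliver 1→0: 0[coor,t=1,r]
e6 deliver 0→2: 2[part,t=1,r]
e7 timeout(0): 0[coor,t=2,r]
e8 deliver 0→2: 2[part,t=2,r]
e9 deliver 2→0: ·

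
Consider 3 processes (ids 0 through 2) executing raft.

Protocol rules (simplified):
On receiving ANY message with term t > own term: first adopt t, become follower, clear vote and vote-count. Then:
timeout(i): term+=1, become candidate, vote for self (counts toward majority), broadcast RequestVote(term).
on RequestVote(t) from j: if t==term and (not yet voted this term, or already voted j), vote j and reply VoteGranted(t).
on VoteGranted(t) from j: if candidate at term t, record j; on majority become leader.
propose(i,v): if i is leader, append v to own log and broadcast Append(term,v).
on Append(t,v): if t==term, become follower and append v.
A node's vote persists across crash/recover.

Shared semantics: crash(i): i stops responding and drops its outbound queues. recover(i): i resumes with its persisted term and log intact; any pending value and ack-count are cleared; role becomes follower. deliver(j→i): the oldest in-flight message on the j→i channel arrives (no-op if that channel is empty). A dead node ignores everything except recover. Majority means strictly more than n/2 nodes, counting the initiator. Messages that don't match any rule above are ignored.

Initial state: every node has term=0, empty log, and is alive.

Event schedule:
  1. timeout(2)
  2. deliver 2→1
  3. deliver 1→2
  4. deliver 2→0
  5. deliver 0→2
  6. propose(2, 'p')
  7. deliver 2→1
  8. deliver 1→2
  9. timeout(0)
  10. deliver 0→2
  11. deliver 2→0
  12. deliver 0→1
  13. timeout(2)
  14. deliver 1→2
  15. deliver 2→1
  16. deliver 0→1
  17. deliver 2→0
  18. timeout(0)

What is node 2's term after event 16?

e1 timeout(2): 2[cand,t=1,-]
e2 deliver 2→1: 1[foll,t=1,-]
e3 deliver 1→2: 2[lead,t=1,-]
e4 deliver 2→0: 0[foll,t=1,-]
e5 deliver 0→2: ·
e6 propose(2,'p'): 2[lead,t=1,p]
e7 deliver 2→1: 1[foll,t=1,p]
e8 deliver 1→2: ·
e9 timeout(0): 0[cand,t=2,-]
e10 deliver 0→2: 2[foll,t=2,p]
e11 deliver 2→0: ·
e12 deliver 0→1: 1[foll,t=2,p]
e13 timeout(2): 2[cand,t=3,p]
e14 deliver 1→2: ·
e15 deliver 2→1: 1[foll,t=3,p]
e16 deliver 0→1: ·

3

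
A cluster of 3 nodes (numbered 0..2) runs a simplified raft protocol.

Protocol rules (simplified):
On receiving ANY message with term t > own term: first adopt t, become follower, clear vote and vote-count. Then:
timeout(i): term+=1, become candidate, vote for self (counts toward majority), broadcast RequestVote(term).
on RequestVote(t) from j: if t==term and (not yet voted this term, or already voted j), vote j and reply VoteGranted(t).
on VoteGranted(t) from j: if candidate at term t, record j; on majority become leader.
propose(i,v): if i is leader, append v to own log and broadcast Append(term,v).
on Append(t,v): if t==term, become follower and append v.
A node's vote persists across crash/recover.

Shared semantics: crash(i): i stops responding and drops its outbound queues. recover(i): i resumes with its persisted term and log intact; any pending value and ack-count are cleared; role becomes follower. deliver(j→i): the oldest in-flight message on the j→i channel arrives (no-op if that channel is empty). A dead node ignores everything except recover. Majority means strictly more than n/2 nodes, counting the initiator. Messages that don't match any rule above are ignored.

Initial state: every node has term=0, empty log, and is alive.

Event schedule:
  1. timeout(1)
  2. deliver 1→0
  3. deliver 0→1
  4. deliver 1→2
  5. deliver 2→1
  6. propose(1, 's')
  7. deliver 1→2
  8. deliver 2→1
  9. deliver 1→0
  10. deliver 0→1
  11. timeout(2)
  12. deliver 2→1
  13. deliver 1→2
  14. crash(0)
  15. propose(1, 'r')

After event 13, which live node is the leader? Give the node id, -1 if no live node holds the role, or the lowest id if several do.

1. timeout(1):  <1:cand t1 ->
2. deliver 1→0:  <0:foll t1 ->
3. deliver 0→1:  <1:lead t1 ->
4. deliver 1→2:  <2:foll t1 ->
5. deliver 2→1:  nop
6. propose(1,'s'):  <1:lead t1 s>
7. deliver 1→2:  <2:foll t1 s>
8. deliver 2→1:  nop
9. deliver 1→0:  <0:foll t1 s>
10. deliver 0→1:  nop
11. timeout(2):  <2:cand t2 s>
12. deliver 2→1:  <1:foll t2 s>
13. deliver 1→2:  <2:lead t2 s>

2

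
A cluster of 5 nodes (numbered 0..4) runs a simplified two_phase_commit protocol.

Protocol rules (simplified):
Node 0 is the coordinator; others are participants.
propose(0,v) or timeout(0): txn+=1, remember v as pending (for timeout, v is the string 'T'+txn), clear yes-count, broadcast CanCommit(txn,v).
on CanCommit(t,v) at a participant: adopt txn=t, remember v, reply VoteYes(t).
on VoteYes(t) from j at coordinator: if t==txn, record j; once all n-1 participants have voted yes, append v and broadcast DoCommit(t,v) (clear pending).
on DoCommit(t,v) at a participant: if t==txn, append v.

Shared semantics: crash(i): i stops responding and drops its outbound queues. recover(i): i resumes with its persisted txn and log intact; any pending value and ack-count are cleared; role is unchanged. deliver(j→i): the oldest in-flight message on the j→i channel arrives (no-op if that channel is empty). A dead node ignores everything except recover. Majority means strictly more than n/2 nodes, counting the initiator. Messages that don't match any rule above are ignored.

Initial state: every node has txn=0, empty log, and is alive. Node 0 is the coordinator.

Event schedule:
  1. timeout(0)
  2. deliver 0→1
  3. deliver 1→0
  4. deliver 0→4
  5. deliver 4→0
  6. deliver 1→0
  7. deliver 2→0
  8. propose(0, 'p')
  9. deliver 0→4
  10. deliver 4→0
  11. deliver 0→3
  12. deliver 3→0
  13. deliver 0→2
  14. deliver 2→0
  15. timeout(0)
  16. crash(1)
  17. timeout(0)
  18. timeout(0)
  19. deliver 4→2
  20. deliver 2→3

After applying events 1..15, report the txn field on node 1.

1

1. timeout(0):  <0:coor t1 ->
2. deliver 0→1:  <1:part t1 ->
3. deliver 1→0:  nop
4. deliver 0→4:  <4:part t1 ->
5. deliver 4→0:  nop
6. deliver 1→0:  nop
7. deliver 2→0:  nop
8. propose(0,'p'):  <0:coor t2 ->
9. deliver 0→4:  <4:part t2 ->
10. deliver 4→0:  nop
11. deliver 0→3:  <3:part t1 ->
12. deliver 3→0:  nop
13. deliver 0→2:  <2:part t1 ->
14. deliver 2→0:  nop
15. timeout(0):  <0:coor t3 ->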